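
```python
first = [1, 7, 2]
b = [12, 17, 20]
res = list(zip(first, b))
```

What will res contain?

Step 1: zip pairs elements at same index:
  Index 0: (1, 12)
  Index 1: (7, 17)
  Index 2: (2, 20)
Therefore res = [(1, 12), (7, 17), (2, 20)].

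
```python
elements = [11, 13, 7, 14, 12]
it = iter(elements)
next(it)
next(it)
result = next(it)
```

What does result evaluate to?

Step 1: Create iterator over [11, 13, 7, 14, 12].
Step 2: next() consumes 11.
Step 3: next() consumes 13.
Step 4: next() returns 7.
Therefore result = 7.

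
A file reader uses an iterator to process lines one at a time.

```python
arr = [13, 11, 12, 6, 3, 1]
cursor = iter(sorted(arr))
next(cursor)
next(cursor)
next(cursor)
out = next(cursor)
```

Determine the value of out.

Step 1: sorted([13, 11, 12, 6, 3, 1]) = [1, 3, 6, 11, 12, 13].
Step 2: Create iterator and skip 3 elements.
Step 3: next() returns 11.
Therefore out = 11.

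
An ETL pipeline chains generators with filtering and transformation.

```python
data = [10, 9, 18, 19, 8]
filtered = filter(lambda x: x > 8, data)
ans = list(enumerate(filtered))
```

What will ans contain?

Step 1: Filter [10, 9, 18, 19, 8] for > 8: [10, 9, 18, 19].
Step 2: enumerate re-indexes from 0: [(0, 10), (1, 9), (2, 18), (3, 19)].
Therefore ans = [(0, 10), (1, 9), (2, 18), (3, 19)].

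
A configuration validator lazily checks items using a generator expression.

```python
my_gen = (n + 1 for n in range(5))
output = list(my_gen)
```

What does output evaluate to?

Step 1: For each n in range(5), compute n+1:
  n=0: 0+1 = 1
  n=1: 1+1 = 2
  n=2: 2+1 = 3
  n=3: 3+1 = 4
  n=4: 4+1 = 5
Therefore output = [1, 2, 3, 4, 5].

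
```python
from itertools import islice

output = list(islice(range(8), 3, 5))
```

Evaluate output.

Step 1: islice(range(8), 3, 5) takes elements at indices [3, 5).
Step 2: Elements: [3, 4].
Therefore output = [3, 4].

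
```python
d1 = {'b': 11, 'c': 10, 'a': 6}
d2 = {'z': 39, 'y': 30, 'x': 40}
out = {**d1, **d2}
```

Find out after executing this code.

Step 1: Merge d1 and d2 (d2 values override on key conflicts).
Step 2: d1 has keys ['b', 'c', 'a'], d2 has keys ['z', 'y', 'x'].
Therefore out = {'b': 11, 'c': 10, 'a': 6, 'z': 39, 'y': 30, 'x': 40}.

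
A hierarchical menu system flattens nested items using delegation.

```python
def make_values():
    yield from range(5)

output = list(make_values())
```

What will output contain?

Step 1: yield from delegates to the iterable, yielding each element.
Step 2: Collected values: [0, 1, 2, 3, 4].
Therefore output = [0, 1, 2, 3, 4].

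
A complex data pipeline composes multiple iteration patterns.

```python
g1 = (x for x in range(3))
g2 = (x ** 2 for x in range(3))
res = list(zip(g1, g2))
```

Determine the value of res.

Step 1: g1 produces [0, 1, 2].
Step 2: g2 produces [0, 1, 4].
Step 3: zip pairs them: [(0, 0), (1, 1), (2, 4)].
Therefore res = [(0, 0), (1, 1), (2, 4)].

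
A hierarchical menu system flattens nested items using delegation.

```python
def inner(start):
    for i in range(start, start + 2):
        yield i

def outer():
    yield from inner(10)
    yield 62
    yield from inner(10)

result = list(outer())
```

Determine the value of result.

Step 1: outer() delegates to inner(10):
  yield 10
  yield 11
Step 2: yield 62
Step 3: Delegates to inner(10):
  yield 10
  yield 11
Therefore result = [10, 11, 62, 10, 11].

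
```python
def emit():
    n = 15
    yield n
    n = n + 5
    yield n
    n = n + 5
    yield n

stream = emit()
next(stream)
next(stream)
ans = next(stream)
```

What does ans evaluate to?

Step 1: Trace through generator execution:
  Yield 1: n starts at 15, yield 15
  Yield 2: n = 15 + 5 = 20, yield 20
  Yield 3: n = 20 + 5 = 25, yield 25
Step 2: First next() gets 15, second next() gets the second value, third next() yields 25.
Therefore ans = 25.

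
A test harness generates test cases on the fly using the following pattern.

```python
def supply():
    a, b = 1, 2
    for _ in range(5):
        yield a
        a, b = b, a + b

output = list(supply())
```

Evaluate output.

Step 1: Fibonacci-like sequence starting with a=1, b=2:
  Iteration 1: yield a=1, then a,b = 2,3
  Iteration 2: yield a=2, then a,b = 3,5
  Iteration 3: yield a=3, then a,b = 5,8
  Iteration 4: yield a=5, then a,b = 8,13
  Iteration 5: yield a=8, then a,b = 13,21
Therefore output = [1, 2, 3, 5, 8].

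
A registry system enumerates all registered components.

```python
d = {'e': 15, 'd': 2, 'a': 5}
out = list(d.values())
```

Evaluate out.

Step 1: d.values() returns the dictionary values in insertion order.
Therefore out = [15, 2, 5].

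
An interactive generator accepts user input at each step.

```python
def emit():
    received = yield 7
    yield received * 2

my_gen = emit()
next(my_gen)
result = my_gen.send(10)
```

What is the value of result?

Step 1: next(my_gen) advances to first yield, producing 7.
Step 2: send(10) resumes, received = 10.
Step 3: yield received * 2 = 10 * 2 = 20.
Therefore result = 20.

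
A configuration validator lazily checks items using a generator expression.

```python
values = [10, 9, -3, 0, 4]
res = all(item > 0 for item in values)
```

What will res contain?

Step 1: Check item > 0 for each element in [10, 9, -3, 0, 4]:
  10 > 0: True
  9 > 0: True
  -3 > 0: False
  0 > 0: False
  4 > 0: True
Step 2: all() returns False.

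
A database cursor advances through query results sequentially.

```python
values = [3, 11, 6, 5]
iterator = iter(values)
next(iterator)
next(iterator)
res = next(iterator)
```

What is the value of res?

Step 1: Create iterator over [3, 11, 6, 5].
Step 2: next() consumes 3.
Step 3: next() consumes 11.
Step 4: next() returns 6.
Therefore res = 6.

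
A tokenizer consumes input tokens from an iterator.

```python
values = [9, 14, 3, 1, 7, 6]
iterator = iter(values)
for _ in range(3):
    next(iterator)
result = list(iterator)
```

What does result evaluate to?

Step 1: Create iterator over [9, 14, 3, 1, 7, 6].
Step 2: Advance 3 positions (consuming [9, 14, 3]).
Step 3: list() collects remaining elements: [1, 7, 6].
Therefore result = [1, 7, 6].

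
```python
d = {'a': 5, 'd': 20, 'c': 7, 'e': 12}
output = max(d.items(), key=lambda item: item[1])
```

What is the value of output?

Step 1: Find item with maximum value:
  ('a', 5)
  ('d', 20)
  ('c', 7)
  ('e', 12)
Step 2: Maximum value is 20 at key 'd'.
Therefore output = ('d', 20).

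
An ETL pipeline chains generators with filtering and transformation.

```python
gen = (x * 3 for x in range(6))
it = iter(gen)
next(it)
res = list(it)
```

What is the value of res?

Step 1: Generator produces [0, 3, 6, 9, 12, 15].
Step 2: next(it) consumes first element (0).
Step 3: list(it) collects remaining: [3, 6, 9, 12, 15].
Therefore res = [3, 6, 9, 12, 15].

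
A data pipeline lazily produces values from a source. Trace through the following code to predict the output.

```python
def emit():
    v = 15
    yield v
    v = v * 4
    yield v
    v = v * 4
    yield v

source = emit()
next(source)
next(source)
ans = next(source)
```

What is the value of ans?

Step 1: Trace through generator execution:
  Yield 1: v starts at 15, yield 15
  Yield 2: v = 15 * 4 = 60, yield 60
  Yield 3: v = 60 * 4 = 240, yield 240
Step 2: First next() gets 15, second next() gets the second value, third next() yields 240.
Therefore ans = 240.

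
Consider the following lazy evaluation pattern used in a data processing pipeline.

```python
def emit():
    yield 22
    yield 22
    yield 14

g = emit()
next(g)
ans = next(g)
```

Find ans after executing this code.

Step 1: emit() creates a generator.
Step 2: next(g) yields 22 (consumed and discarded).
Step 3: next(g) yields 22, assigned to ans.
Therefore ans = 22.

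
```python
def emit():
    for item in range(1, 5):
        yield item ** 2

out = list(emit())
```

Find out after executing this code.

Step 1: For each item in range(1, 5), yield item**2:
  item=1: yield 1**2 = 1
  item=2: yield 2**2 = 4
  item=3: yield 3**2 = 9
  item=4: yield 4**2 = 16
Therefore out = [1, 4, 9, 16].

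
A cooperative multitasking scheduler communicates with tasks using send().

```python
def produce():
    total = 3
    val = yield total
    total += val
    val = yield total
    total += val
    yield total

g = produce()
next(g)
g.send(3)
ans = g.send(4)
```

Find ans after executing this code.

Step 1: next() -> yield total=3.
Step 2: send(3) -> val=3, total = 3+3 = 6, yield 6.
Step 3: send(4) -> val=4, total = 6+4 = 10, yield 10.
Therefore ans = 10.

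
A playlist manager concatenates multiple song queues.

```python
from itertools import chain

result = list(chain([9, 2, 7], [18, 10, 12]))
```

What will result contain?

Step 1: chain() concatenates iterables: [9, 2, 7] + [18, 10, 12].
Therefore result = [9, 2, 7, 18, 10, 12].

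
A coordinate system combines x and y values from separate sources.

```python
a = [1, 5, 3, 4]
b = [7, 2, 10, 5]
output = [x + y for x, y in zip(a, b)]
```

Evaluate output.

Step 1: Add corresponding elements:
  1 + 7 = 8
  5 + 2 = 7
  3 + 10 = 13
  4 + 5 = 9
Therefore output = [8, 7, 13, 9].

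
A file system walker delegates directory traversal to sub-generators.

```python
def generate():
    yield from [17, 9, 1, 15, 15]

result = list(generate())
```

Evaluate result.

Step 1: yield from delegates to the iterable, yielding each element.
Step 2: Collected values: [17, 9, 1, 15, 15].
Therefore result = [17, 9, 1, 15, 15].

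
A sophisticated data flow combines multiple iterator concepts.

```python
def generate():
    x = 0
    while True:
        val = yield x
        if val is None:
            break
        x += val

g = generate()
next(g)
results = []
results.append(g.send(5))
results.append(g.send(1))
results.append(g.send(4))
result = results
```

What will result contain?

Step 1: next(g) -> yield 0.
Step 2: send(5) -> x = 5, yield 5.
Step 3: send(1) -> x = 6, yield 6.
Step 4: send(4) -> x = 10, yield 10.
Therefore result = [5, 6, 10].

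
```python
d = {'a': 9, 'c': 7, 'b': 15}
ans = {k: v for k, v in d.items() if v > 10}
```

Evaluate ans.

Step 1: Filter items where value > 10:
  'a': 9 <= 10: removed
  'c': 7 <= 10: removed
  'b': 15 > 10: kept
Therefore ans = {'b': 15}.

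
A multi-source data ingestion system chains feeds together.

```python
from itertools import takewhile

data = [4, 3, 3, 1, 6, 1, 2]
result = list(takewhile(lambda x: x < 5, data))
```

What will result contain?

Step 1: takewhile stops at first element >= 5:
  4 < 5: take
  3 < 5: take
  3 < 5: take
  1 < 5: take
  6 >= 5: stop
Therefore result = [4, 3, 3, 1].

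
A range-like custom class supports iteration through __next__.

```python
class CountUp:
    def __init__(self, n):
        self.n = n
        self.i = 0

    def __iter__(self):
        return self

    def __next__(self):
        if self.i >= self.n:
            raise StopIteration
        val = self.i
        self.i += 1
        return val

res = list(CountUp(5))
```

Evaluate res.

Step 1: CountUp(5) creates an iterator counting 0 to 4.
Step 2: list() consumes all values: [0, 1, 2, 3, 4].
Therefore res = [0, 1, 2, 3, 4].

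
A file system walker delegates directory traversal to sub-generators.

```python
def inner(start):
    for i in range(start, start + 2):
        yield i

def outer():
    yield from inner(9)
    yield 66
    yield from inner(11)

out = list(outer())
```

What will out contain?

Step 1: outer() delegates to inner(9):
  yield 9
  yield 10
Step 2: yield 66
Step 3: Delegates to inner(11):
  yield 11
  yield 12
Therefore out = [9, 10, 66, 11, 12].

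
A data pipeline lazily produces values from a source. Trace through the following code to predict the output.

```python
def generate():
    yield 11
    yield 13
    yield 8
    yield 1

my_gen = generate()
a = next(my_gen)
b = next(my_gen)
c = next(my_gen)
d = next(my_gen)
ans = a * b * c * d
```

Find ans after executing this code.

Step 1: Create generator and consume all values:
  a = next(my_gen) = 11
  b = next(my_gen) = 13
  c = next(my_gen) = 8
  d = next(my_gen) = 1
Step 2: ans = 11 * 13 * 8 * 1 = 1144.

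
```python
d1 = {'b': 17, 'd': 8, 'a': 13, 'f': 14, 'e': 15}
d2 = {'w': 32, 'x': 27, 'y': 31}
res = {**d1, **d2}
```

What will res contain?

Step 1: Merge d1 and d2 (d2 values override on key conflicts).
Step 2: d1 has keys ['b', 'd', 'a', 'f', 'e'], d2 has keys ['w', 'x', 'y'].
Therefore res = {'b': 17, 'd': 8, 'a': 13, 'f': 14, 'e': 15, 'w': 32, 'x': 27, 'y': 31}.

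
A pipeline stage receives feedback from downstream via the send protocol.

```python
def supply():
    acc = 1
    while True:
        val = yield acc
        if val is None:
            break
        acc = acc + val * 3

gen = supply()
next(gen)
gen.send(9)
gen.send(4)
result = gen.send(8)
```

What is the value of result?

Step 1: next() -> yield acc=1.
Step 2: send(9) -> val=9, acc = 1 + 9*3 = 28, yield 28.
Step 3: send(4) -> val=4, acc = 28 + 4*3 = 40, yield 40.
Step 4: send(8) -> val=8, acc = 40 + 8*3 = 64, yield 64.
Therefore result = 64.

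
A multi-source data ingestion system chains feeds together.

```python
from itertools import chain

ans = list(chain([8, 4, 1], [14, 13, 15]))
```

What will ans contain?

Step 1: chain() concatenates iterables: [8, 4, 1] + [14, 13, 15].
Therefore ans = [8, 4, 1, 14, 13, 15].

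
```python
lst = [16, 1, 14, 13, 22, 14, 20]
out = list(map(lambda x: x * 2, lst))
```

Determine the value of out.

Step 1: Apply lambda x: x * 2 to each element:
  16 -> 32
  1 -> 2
  14 -> 28
  13 -> 26
  22 -> 44
  14 -> 28
  20 -> 40
Therefore out = [32, 2, 28, 26, 44, 28, 40].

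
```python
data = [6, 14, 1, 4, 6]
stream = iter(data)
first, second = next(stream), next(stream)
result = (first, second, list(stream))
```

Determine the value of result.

Step 1: Create iterator over [6, 14, 1, 4, 6].
Step 2: first = 6, second = 14.
Step 3: Remaining elements: [1, 4, 6].
Therefore result = (6, 14, [1, 4, 6]).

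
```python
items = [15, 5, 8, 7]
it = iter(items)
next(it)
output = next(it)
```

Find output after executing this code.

Step 1: Create iterator over [15, 5, 8, 7].
Step 2: next() consumes 15.
Step 3: next() returns 5.
Therefore output = 5.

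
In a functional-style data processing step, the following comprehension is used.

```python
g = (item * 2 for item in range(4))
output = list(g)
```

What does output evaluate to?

Step 1: For each item in range(4), compute item*2:
  item=0: 0*2 = 0
  item=1: 1*2 = 2
  item=2: 2*2 = 4
  item=3: 3*2 = 6
Therefore output = [0, 2, 4, 6].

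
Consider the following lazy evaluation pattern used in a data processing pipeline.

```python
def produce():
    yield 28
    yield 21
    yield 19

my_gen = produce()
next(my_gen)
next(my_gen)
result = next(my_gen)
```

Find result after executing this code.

Step 1: produce() creates a generator.
Step 2: next(my_gen) yields 28 (consumed and discarded).
Step 3: next(my_gen) yields 21 (consumed and discarded).
Step 4: next(my_gen) yields 19, assigned to result.
Therefore result = 19.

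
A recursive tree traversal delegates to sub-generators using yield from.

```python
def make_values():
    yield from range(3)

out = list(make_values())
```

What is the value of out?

Step 1: yield from delegates to the iterable, yielding each element.
Step 2: Collected values: [0, 1, 2].
Therefore out = [0, 1, 2].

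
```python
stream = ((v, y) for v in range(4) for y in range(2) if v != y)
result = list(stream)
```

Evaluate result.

Step 1: Nested generator over range(4) x range(2) where v != y:
  (0, 0): excluded (v == y)
  (0, 1): included
  (1, 0): included
  (1, 1): excluded (v == y)
  (2, 0): included
  (2, 1): included
  (3, 0): included
  (3, 1): included
Therefore result = [(0, 1), (1, 0), (2, 0), (2, 1), (3, 0), (3, 1)].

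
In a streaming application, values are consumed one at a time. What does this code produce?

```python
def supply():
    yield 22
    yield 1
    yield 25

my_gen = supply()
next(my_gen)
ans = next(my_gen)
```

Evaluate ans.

Step 1: supply() creates a generator.
Step 2: next(my_gen) yields 22 (consumed and discarded).
Step 3: next(my_gen) yields 1, assigned to ans.
Therefore ans = 1.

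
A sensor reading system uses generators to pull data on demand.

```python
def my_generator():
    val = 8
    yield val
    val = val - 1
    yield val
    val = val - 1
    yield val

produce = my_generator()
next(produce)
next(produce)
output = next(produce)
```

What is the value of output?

Step 1: Trace through generator execution:
  Yield 1: val starts at 8, yield 8
  Yield 2: val = 8 - 1 = 7, yield 7
  Yield 3: val = 7 - 1 = 6, yield 6
Step 2: First next() gets 8, second next() gets the second value, third next() yields 6.
Therefore output = 6.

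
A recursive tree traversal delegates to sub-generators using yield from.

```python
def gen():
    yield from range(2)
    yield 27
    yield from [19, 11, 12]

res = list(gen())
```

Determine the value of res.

Step 1: Trace yields in order:
  yield 0
  yield 1
  yield 27
  yield 19
  yield 11
  yield 12
Therefore res = [0, 1, 27, 19, 11, 12].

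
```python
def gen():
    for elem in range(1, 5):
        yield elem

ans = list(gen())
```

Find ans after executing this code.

Step 1: The generator yields each value from range(1, 5).
Step 2: list() consumes all yields: [1, 2, 3, 4].
Therefore ans = [1, 2, 3, 4].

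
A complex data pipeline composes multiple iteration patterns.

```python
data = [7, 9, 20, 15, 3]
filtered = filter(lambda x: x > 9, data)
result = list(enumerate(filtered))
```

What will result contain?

Step 1: Filter [7, 9, 20, 15, 3] for > 9: [20, 15].
Step 2: enumerate re-indexes from 0: [(0, 20), (1, 15)].
Therefore result = [(0, 20), (1, 15)].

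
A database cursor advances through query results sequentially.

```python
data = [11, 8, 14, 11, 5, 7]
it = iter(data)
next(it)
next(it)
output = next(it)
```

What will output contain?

Step 1: Create iterator over [11, 8, 14, 11, 5, 7].
Step 2: next() consumes 11.
Step 3: next() consumes 8.
Step 4: next() returns 14.
Therefore output = 14.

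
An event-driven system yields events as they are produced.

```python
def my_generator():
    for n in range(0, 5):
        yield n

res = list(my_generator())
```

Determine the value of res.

Step 1: The generator yields each value from range(0, 5).
Step 2: list() consumes all yields: [0, 1, 2, 3, 4].
Therefore res = [0, 1, 2, 3, 4].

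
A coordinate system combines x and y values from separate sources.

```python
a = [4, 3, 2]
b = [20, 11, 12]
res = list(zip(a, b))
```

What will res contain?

Step 1: zip pairs elements at same index:
  Index 0: (4, 20)
  Index 1: (3, 11)
  Index 2: (2, 12)
Therefore res = [(4, 20), (3, 11), (2, 12)].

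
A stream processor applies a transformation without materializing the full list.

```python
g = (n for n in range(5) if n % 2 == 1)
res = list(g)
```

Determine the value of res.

Step 1: Filter range(5) keeping only odd values:
  n=0: even, excluded
  n=1: odd, included
  n=2: even, excluded
  n=3: odd, included
  n=4: even, excluded
Therefore res = [1, 3].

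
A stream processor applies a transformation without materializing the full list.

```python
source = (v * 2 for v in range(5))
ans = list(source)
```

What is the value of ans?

Step 1: For each v in range(5), compute v*2:
  v=0: 0*2 = 0
  v=1: 1*2 = 2
  v=2: 2*2 = 4
  v=3: 3*2 = 6
  v=4: 4*2 = 8
Therefore ans = [0, 2, 4, 6, 8].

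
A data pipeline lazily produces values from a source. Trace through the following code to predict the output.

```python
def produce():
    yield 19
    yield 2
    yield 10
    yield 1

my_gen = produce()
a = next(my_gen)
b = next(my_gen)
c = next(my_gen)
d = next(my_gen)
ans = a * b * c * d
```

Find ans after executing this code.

Step 1: Create generator and consume all values:
  a = next(my_gen) = 19
  b = next(my_gen) = 2
  c = next(my_gen) = 10
  d = next(my_gen) = 1
Step 2: ans = 19 * 2 * 10 * 1 = 380.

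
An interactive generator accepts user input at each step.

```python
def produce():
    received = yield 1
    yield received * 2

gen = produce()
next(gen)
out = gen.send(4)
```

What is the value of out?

Step 1: next(gen) advances to first yield, producing 1.
Step 2: send(4) resumes, received = 4.
Step 3: yield received * 2 = 4 * 2 = 8.
Therefore out = 8.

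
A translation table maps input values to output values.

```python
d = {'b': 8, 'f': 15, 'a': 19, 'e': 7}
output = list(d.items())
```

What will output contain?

Step 1: d.items() returns (key, value) pairs in insertion order.
Therefore output = [('b', 8), ('f', 15), ('a', 19), ('e', 7)].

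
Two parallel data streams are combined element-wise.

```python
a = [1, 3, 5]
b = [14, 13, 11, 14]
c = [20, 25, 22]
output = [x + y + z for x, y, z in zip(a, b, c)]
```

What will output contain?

Step 1: zip three lists (truncates to shortest, len=3):
  1 + 14 + 20 = 35
  3 + 13 + 25 = 41
  5 + 11 + 22 = 38
Therefore output = [35, 41, 38].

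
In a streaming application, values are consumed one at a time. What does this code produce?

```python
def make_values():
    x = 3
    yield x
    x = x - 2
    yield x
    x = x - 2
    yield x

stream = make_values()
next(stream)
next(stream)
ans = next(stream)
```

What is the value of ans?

Step 1: Trace through generator execution:
  Yield 1: x starts at 3, yield 3
  Yield 2: x = 3 - 2 = 1, yield 1
  Yield 3: x = 1 - 2 = -1, yield -1
Step 2: First next() gets 3, second next() gets the second value, third next() yields -1.
Therefore ans = -1.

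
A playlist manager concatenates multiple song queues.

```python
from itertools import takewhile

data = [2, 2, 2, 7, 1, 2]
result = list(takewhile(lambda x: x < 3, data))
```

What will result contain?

Step 1: takewhile stops at first element >= 3:
  2 < 3: take
  2 < 3: take
  2 < 3: take
  7 >= 3: stop
Therefore result = [2, 2, 2].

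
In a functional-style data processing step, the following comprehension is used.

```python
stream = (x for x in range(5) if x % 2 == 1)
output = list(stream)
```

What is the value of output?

Step 1: Filter range(5) keeping only odd values:
  x=0: even, excluded
  x=1: odd, included
  x=2: even, excluded
  x=3: odd, included
  x=4: even, excluded
Therefore output = [1, 3].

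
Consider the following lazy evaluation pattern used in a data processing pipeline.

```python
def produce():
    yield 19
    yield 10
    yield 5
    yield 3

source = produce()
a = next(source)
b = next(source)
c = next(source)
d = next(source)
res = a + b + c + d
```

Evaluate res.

Step 1: Create generator and consume all values:
  a = next(source) = 19
  b = next(source) = 10
  c = next(source) = 5
  d = next(source) = 3
Step 2: res = 19 + 10 + 5 + 3 = 37.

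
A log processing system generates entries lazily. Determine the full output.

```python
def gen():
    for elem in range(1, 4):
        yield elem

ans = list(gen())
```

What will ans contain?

Step 1: The generator yields each value from range(1, 4).
Step 2: list() consumes all yields: [1, 2, 3].
Therefore ans = [1, 2, 3].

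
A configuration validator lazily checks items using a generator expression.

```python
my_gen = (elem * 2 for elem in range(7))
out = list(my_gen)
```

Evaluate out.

Step 1: For each elem in range(7), compute elem*2:
  elem=0: 0*2 = 0
  elem=1: 1*2 = 2
  elem=2: 2*2 = 4
  elem=3: 3*2 = 6
  elem=4: 4*2 = 8
  elem=5: 5*2 = 10
  elem=6: 6*2 = 12
Therefore out = [0, 2, 4, 6, 8, 10, 12].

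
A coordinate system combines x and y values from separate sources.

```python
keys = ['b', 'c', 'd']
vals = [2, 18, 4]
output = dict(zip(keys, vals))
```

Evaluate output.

Step 1: zip pairs keys with values:
  'b' -> 2
  'c' -> 18
  'd' -> 4
Therefore output = {'b': 2, 'c': 18, 'd': 4}.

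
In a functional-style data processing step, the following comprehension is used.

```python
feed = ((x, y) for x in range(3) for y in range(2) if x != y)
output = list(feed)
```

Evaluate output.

Step 1: Nested generator over range(3) x range(2) where x != y:
  (0, 0): excluded (x == y)
  (0, 1): included
  (1, 0): included
  (1, 1): excluded (x == y)
  (2, 0): included
  (2, 1): included
Therefore output = [(0, 1), (1, 0), (2, 0), (2, 1)].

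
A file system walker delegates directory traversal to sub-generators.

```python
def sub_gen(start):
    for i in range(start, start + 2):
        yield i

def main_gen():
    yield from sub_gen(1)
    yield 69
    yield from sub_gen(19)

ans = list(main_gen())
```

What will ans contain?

Step 1: main_gen() delegates to sub_gen(1):
  yield 1
  yield 2
Step 2: yield 69
Step 3: Delegates to sub_gen(19):
  yield 19
  yield 20
Therefore ans = [1, 2, 69, 19, 20].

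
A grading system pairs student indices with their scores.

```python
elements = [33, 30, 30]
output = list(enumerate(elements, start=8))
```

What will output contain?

Step 1: enumerate with start=8:
  (8, 33)
  (9, 30)
  (10, 30)
Therefore output = [(8, 33), (9, 30), (10, 30)].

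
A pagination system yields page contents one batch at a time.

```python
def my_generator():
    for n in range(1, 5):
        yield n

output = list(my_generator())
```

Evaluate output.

Step 1: The generator yields each value from range(1, 5).
Step 2: list() consumes all yields: [1, 2, 3, 4].
Therefore output = [1, 2, 3, 4].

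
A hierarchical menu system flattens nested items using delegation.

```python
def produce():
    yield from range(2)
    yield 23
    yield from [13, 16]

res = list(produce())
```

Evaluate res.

Step 1: Trace yields in order:
  yield 0
  yield 1
  yield 23
  yield 13
  yield 16
Therefore res = [0, 1, 23, 13, 16].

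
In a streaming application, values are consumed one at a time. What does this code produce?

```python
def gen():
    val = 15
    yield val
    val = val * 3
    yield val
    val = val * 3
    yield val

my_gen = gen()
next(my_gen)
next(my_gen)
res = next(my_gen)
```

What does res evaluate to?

Step 1: Trace through generator execution:
  Yield 1: val starts at 15, yield 15
  Yield 2: val = 15 * 3 = 45, yield 45
  Yield 3: val = 45 * 3 = 135, yield 135
Step 2: First next() gets 15, second next() gets the second value, third next() yields 135.
Therefore res = 135.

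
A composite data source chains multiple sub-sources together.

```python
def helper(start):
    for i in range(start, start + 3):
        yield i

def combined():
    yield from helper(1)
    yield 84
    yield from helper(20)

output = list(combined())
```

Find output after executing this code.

Step 1: combined() delegates to helper(1):
  yield 1
  yield 2
  yield 3
Step 2: yield 84
Step 3: Delegates to helper(20):
  yield 20
  yield 21
  yield 22
Therefore output = [1, 2, 3, 84, 20, 21, 22].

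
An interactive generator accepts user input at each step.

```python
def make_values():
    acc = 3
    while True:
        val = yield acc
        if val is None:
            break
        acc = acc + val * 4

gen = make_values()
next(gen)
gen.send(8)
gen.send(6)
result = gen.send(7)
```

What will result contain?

Step 1: next() -> yield acc=3.
Step 2: send(8) -> val=8, acc = 3 + 8*4 = 35, yield 35.
Step 3: send(6) -> val=6, acc = 35 + 6*4 = 59, yield 59.
Step 4: send(7) -> val=7, acc = 59 + 7*4 = 87, yield 87.
Therefore result = 87.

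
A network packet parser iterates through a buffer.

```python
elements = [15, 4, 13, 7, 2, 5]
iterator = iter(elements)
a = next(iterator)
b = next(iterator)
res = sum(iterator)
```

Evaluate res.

Step 1: Create iterator over [15, 4, 13, 7, 2, 5].
Step 2: a = next() = 15, b = next() = 4.
Step 3: sum() of remaining [13, 7, 2, 5] = 27.
Therefore res = 27.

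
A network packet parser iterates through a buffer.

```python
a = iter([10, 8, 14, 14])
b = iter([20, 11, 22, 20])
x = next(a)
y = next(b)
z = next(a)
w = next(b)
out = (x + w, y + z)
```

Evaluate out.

Step 1: a iterates [10, 8, 14, 14], b iterates [20, 11, 22, 20].
Step 2: x = next(a) = 10, y = next(b) = 20.
Step 3: z = next(a) = 8, w = next(b) = 11.
Step 4: out = (10 + 11, 20 + 8) = (21, 28).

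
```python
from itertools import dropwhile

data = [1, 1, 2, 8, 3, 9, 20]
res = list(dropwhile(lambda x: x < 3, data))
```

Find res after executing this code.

Step 1: dropwhile drops elements while < 3:
  1 < 3: dropped
  1 < 3: dropped
  2 < 3: dropped
  8: kept (dropping stopped)
Step 2: Remaining elements kept regardless of condition.
Therefore res = [8, 3, 9, 20].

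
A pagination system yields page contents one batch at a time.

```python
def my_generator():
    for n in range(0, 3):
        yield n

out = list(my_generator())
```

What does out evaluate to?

Step 1: The generator yields each value from range(0, 3).
Step 2: list() consumes all yields: [0, 1, 2].
Therefore out = [0, 1, 2].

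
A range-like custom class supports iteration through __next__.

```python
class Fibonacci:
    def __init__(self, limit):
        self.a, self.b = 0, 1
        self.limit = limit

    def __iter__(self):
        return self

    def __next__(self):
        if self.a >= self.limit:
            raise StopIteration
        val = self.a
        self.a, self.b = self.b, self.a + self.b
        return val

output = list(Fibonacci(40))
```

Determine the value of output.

Step 1: Fibonacci-like sequence (a=0, b=1) until >= 40:
  Yield 0, then a,b = 1,1
  Yield 1, then a,b = 1,2
  Yield 1, then a,b = 2,3
  Yield 2, then a,b = 3,5
  Yield 3, then a,b = 5,8
  Yield 5, then a,b = 8,13
  Yield 8, then a,b = 13,21
  Yield 13, then a,b = 21,34
  Yield 21, then a,b = 34,55
  Yield 34, then a,b = 55,89
Step 2: 55 >= 40, stop.
Therefore output = [0, 1, 1, 2, 3, 5, 8, 13, 21, 34].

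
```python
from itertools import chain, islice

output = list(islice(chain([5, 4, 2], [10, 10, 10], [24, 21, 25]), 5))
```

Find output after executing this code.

Step 1: chain([5, 4, 2], [10, 10, 10], [24, 21, 25]) = [5, 4, 2, 10, 10, 10, 24, 21, 25].
Step 2: islice takes first 5 elements: [5, 4, 2, 10, 10].
Therefore output = [5, 4, 2, 10, 10].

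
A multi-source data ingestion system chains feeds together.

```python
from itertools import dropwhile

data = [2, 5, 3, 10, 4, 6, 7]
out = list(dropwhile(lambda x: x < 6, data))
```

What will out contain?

Step 1: dropwhile drops elements while < 6:
  2 < 6: dropped
  5 < 6: dropped
  3 < 6: dropped
  10: kept (dropping stopped)
Step 2: Remaining elements kept regardless of condition.
Therefore out = [10, 4, 6, 7].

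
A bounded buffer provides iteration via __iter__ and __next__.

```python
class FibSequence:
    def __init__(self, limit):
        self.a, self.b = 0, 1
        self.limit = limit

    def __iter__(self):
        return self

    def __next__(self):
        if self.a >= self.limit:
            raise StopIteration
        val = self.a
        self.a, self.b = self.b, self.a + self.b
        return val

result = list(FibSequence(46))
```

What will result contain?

Step 1: Fibonacci-like sequence (a=0, b=1) until >= 46:
  Yield 0, then a,b = 1,1
  Yield 1, then a,b = 1,2
  Yield 1, then a,b = 2,3
  Yield 2, then a,b = 3,5
  Yield 3, then a,b = 5,8
  Yield 5, then a,b = 8,13
  Yield 8, then a,b = 13,21
  Yield 13, then a,b = 21,34
  Yield 21, then a,b = 34,55
  Yield 34, then a,b = 55,89
Step 2: 55 >= 46, stop.
Therefore result = [0, 1, 1, 2, 3, 5, 8, 13, 21, 34].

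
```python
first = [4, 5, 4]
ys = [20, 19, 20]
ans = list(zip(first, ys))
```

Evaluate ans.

Step 1: zip pairs elements at same index:
  Index 0: (4, 20)
  Index 1: (5, 19)
  Index 2: (4, 20)
Therefore ans = [(4, 20), (5, 19), (4, 20)].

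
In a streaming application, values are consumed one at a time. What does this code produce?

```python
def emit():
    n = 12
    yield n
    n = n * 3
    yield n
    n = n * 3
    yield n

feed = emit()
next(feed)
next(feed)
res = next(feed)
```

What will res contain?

Step 1: Trace through generator execution:
  Yield 1: n starts at 12, yield 12
  Yield 2: n = 12 * 3 = 36, yield 36
  Yield 3: n = 36 * 3 = 108, yield 108
Step 2: First next() gets 12, second next() gets the second value, third next() yields 108.
Therefore res = 108.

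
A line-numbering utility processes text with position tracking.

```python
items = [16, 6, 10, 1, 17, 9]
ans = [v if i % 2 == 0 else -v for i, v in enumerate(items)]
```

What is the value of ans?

Step 1: For each (i, v), keep v if i is even, negate if odd:
  i=0 (even): keep 16
  i=1 (odd): negate to -6
  i=2 (even): keep 10
  i=3 (odd): negate to -1
  i=4 (even): keep 17
  i=5 (odd): negate to -9
Therefore ans = [16, -6, 10, -1, 17, -9].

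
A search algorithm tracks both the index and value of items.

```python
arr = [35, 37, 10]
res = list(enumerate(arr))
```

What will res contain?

Step 1: enumerate pairs each element with its index:
  (0, 35)
  (1, 37)
  (2, 10)
Therefore res = [(0, 35), (1, 37), (2, 10)].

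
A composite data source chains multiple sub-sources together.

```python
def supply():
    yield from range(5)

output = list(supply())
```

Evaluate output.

Step 1: yield from delegates to the iterable, yielding each element.
Step 2: Collected values: [0, 1, 2, 3, 4].
Therefore output = [0, 1, 2, 3, 4].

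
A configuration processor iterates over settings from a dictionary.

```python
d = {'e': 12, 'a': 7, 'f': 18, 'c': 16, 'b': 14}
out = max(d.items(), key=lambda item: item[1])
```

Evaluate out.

Step 1: Find item with maximum value:
  ('e', 12)
  ('a', 7)
  ('f', 18)
  ('c', 16)
  ('b', 14)
Step 2: Maximum value is 18 at key 'f'.
Therefore out = ('f', 18).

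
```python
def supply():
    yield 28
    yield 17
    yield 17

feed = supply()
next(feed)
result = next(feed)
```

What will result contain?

Step 1: supply() creates a generator.
Step 2: next(feed) yields 28 (consumed and discarded).
Step 3: next(feed) yields 17, assigned to result.
Therefore result = 17.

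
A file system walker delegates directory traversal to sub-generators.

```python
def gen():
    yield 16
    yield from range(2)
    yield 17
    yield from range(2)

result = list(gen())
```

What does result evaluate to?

Step 1: Trace yields in order:
  yield 16
  yield 0
  yield 1
  yield 17
  yield 0
  yield 1
Therefore result = [16, 0, 1, 17, 0, 1].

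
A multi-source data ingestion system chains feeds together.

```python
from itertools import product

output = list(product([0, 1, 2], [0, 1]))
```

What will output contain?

Step 1: product([0, 1, 2], [0, 1]) gives all pairs:
  (0, 0)
  (0, 1)
  (1, 0)
  (1, 1)
  (2, 0)
  (2, 1)
Therefore output = [(0, 0), (0, 1), (1, 0), (1, 1), (2, 0), (2, 1)].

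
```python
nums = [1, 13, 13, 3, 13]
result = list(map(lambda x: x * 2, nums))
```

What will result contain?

Step 1: Apply lambda x: x * 2 to each element:
  1 -> 2
  13 -> 26
  13 -> 26
  3 -> 6
  13 -> 26
Therefore result = [2, 26, 26, 6, 26].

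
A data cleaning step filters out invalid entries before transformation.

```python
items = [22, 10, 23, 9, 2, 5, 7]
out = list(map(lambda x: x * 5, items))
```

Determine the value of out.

Step 1: Apply lambda x: x * 5 to each element:
  22 -> 110
  10 -> 50
  23 -> 115
  9 -> 45
  2 -> 10
  5 -> 25
  7 -> 35
Therefore out = [110, 50, 115, 45, 10, 25, 35].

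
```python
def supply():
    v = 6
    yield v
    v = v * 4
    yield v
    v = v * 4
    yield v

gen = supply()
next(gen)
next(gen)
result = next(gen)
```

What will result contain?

Step 1: Trace through generator execution:
  Yield 1: v starts at 6, yield 6
  Yield 2: v = 6 * 4 = 24, yield 24
  Yield 3: v = 24 * 4 = 96, yield 96
Step 2: First next() gets 6, second next() gets the second value, third next() yields 96.
Therefore result = 96.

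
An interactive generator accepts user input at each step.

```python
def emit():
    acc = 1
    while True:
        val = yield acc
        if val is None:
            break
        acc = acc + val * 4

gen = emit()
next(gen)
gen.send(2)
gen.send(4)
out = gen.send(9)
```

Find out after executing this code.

Step 1: next() -> yield acc=1.
Step 2: send(2) -> val=2, acc = 1 + 2*4 = 9, yield 9.
Step 3: send(4) -> val=4, acc = 9 + 4*4 = 25, yield 25.
Step 4: send(9) -> val=9, acc = 25 + 9*4 = 61, yield 61.
Therefore out = 61.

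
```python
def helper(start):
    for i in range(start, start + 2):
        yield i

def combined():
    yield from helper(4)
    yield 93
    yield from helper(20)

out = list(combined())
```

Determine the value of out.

Step 1: combined() delegates to helper(4):
  yield 4
  yield 5
Step 2: yield 93
Step 3: Delegates to helper(20):
  yield 20
  yield 21
Therefore out = [4, 5, 93, 20, 21].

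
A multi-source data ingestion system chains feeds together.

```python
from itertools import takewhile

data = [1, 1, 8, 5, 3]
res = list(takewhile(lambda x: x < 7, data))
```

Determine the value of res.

Step 1: takewhile stops at first element >= 7:
  1 < 7: take
  1 < 7: take
  8 >= 7: stop
Therefore res = [1, 1].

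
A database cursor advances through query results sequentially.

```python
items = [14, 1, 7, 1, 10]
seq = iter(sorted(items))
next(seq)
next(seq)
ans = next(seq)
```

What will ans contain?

Step 1: sorted([14, 1, 7, 1, 10]) = [1, 1, 7, 10, 14].
Step 2: Create iterator and skip 2 elements.
Step 3: next() returns 7.
Therefore ans = 7.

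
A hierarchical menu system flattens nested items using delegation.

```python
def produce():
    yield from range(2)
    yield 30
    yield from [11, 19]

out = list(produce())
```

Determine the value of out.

Step 1: Trace yields in order:
  yield 0
  yield 1
  yield 30
  yield 11
  yield 19
Therefore out = [0, 1, 30, 11, 19].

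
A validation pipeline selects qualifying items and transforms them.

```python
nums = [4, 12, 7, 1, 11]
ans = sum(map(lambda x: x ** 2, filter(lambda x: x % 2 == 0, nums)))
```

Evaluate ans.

Step 1: Filter even numbers from [4, 12, 7, 1, 11]: [4, 12]
Step 2: Square each: [16, 144]
Step 3: Sum = 160.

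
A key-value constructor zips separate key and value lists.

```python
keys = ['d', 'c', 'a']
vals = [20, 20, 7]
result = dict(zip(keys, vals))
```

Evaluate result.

Step 1: zip pairs keys with values:
  'd' -> 20
  'c' -> 20
  'a' -> 7
Therefore result = {'d': 20, 'c': 20, 'a': 7}.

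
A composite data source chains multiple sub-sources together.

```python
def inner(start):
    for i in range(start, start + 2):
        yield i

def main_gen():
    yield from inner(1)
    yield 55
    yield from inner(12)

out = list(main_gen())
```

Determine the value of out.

Step 1: main_gen() delegates to inner(1):
  yield 1
  yield 2
Step 2: yield 55
Step 3: Delegates to inner(12):
  yield 12
  yield 13
Therefore out = [1, 2, 55, 12, 13].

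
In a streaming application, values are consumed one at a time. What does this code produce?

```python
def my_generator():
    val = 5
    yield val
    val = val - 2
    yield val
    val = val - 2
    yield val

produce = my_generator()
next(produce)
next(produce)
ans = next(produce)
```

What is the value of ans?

Step 1: Trace through generator execution:
  Yield 1: val starts at 5, yield 5
  Yield 2: val = 5 - 2 = 3, yield 3
  Yield 3: val = 3 - 2 = 1, yield 1
Step 2: First next() gets 5, second next() gets the second value, third next() yields 1.
Therefore ans = 1.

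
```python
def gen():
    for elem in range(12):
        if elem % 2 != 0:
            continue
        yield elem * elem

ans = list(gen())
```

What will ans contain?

Step 1: Only yield elem**2 when elem is divisible by 2:
  elem=0: 0 % 2 == 0, yield 0**2 = 0
  elem=2: 2 % 2 == 0, yield 2**2 = 4
  elem=4: 4 % 2 == 0, yield 4**2 = 16
  elem=6: 6 % 2 == 0, yield 6**2 = 36
  elem=8: 8 % 2 == 0, yield 8**2 = 64
  elem=10: 10 % 2 == 0, yield 10**2 = 100
Therefore ans = [0, 4, 16, 36, 64, 100].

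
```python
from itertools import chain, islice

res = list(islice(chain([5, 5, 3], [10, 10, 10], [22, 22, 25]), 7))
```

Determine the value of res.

Step 1: chain([5, 5, 3], [10, 10, 10], [22, 22, 25]) = [5, 5, 3, 10, 10, 10, 22, 22, 25].
Step 2: islice takes first 7 elements: [5, 5, 3, 10, 10, 10, 22].
Therefore res = [5, 5, 3, 10, 10, 10, 22].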